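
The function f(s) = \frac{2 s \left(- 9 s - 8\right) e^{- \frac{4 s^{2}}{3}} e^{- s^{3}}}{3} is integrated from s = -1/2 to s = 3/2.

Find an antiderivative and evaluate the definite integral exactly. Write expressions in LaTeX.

Antiderivative: F(s) = 2 e^{- \frac{4 s^{2}}{3}} e^{- s^{3}}; value = - \frac{2}{e^{\frac{5}{24}}} + \frac{2}{e^{\frac{51}{8}}}

f matches the chain-rule pattern g'(h)*h' with inner function h(s) = - s^{3} - \frac{4 s^{2}}{3}; substituting u = h(s) collapses the integral.
F(s) = 2 e^{- \frac{4 s^{2}}{3}} e^{- s^{3}} is an antiderivative of f.
Check: d/ds[2 e^{- \frac{4 s^{2}}{3}} e^{- s^{3}}] = \frac{\left(- 18 s^{2} - 16 s\right) e^{- \frac{4 s^{2}}{3}} e^{- s^{3}}}{3}, which equals f(s).
F(3/2) = \frac{2}{e^{\frac{51}{8}}}; F(-1/2) = \frac{2}{e^{\frac{5}{24}}}.
Integral = F(3/2) - F(-1/2) = - \frac{2}{e^{\frac{5}{24}}} + \frac{2}{e^{\frac{51}{8}}}.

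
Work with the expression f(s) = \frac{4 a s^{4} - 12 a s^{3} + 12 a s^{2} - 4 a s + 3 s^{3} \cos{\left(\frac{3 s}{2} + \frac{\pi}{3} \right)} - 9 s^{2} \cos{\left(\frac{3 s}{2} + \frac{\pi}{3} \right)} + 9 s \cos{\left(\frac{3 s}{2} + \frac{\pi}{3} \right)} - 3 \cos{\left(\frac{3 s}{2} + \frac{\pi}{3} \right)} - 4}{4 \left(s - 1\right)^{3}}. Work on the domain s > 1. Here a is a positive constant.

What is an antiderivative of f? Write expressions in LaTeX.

An antiderivative is F(s) = \frac{a s^{2}}{2} + \frac{\sin{\left(\frac{3 s}{2} + \frac{\pi}{3} \right)}}{2} + \frac{2}{4 s^{2} - 8 s + 4}.

Since d/ds undoes antidifferentiation here, F'(s) = f(s) is required of F(s).
Check: d/ds[\frac{a s^{2}}{2} + \frac{\sin{\left(\frac{3 s}{2} + \frac{\pi}{3} \right)}}{2} + \frac{2}{4 s^{2} - 8 s + 4}] = \frac{4 a s^{4} - 12 a s^{3} + 12 a s^{2} - 4 a s + 3 s^{3} \cos{\left(\frac{3 s}{2} + \frac{\pi}{3} \right)} - 9 s^{2} \cos{\left(\frac{3 s}{2} + \frac{\pi}{3} \right)} + 9 s \cos{\left(\frac{3 s}{2} + \frac{\pi}{3} \right)} - 3 \cos{\left(\frac{3 s}{2} + \frac{\pi}{3} \right)} - 4}{4 s^{3} - 12 s^{2} + 12 s - 4}, which equals f(s).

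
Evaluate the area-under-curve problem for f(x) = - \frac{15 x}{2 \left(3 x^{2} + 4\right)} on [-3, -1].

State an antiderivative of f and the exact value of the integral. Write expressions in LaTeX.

Antiderivative: F(x) = - \frac{5 \log{\left(x^{2} + \frac{4}{3} \right)}}{4}; value = - \frac{5 \log{\left(\frac{7}{3} \right)}}{4} + \frac{5 \log{\left(\frac{31}{3} \right)}}{4}

f matches the chain-rule pattern g'(h)*h' with inner function h(x) = x^{2} + \frac{4}{3}; substituting u = h(x) collapses the integral.
F(x) = - \frac{5 \log{\left(x^{2} + \frac{4}{3} \right)}}{4} is an antiderivative of f.
Check: d/dx[- \frac{5 \log{\left(x^{2} + \frac{4}{3} \right)}}{4}] = - \frac{15 x}{6 x^{2} + 8}, which equals f(x).
F(-1) = - \frac{5 \log{\left(\frac{7}{3} \right)}}{4}; F(-3) = - \frac{5 \log{\left(\frac{31}{3} \right)}}{4}.
Integral = F(-1) - F(-3) = - \frac{5 \log{\left(\frac{7}{3} \right)}}{4} + \frac{5 \log{\left(\frac{31}{3} \right)}}{4}.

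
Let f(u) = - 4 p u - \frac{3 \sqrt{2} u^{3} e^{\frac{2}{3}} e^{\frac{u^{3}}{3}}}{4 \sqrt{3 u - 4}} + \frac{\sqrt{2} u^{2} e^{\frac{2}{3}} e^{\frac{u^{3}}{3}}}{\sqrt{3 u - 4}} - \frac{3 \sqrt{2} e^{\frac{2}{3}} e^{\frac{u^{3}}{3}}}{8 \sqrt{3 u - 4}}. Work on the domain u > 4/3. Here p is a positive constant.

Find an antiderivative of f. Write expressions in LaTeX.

An antiderivative is F(u) = - \frac{8 p u^{2} + \sqrt{2} \sqrt{3 u - 4} e^{\frac{2}{3}} e^{\frac{u^{3}}{3}}}{4}.

Integrate term by term and add the pieces.
Check: d/du[- \frac{8 p u^{2} + \sqrt{2} \sqrt{3 u - 4} e^{\frac{2}{3}} e^{\frac{u^{3}}{3}}}{4}] = \frac{- 32 p u \sqrt{3 u - 4} - 6 \sqrt{2} u^{3} e^{\frac{2}{3}} e^{\frac{u^{3}}{3}} + 8 \sqrt{2} u^{2} e^{\frac{2}{3}} e^{\frac{u^{3}}{3}} - 3 \sqrt{2} e^{\frac{2}{3}} e^{\frac{u^{3}}{3}}}{8 \sqrt{3 u - 4}}, which equals f(u).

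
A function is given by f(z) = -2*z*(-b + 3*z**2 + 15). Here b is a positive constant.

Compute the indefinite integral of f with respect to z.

F(z) = (2*b*z**2 - 3*(-z**2 - 5)**2)/2 + C

Check any antiderivative F(z) by computing F'(z) and comparing it with f(z).
Check: d/dz[(2*b*z**2 - 3*(-z**2 - 5)**2)/2] = 2*b*z - 6*z**3 - 30*z, which equals f(z).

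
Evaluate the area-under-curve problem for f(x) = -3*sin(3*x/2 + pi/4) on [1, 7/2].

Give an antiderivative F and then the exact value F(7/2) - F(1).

Recover f(x) by differentiating a candidate F(x); any mismatch rules it out.
F(x) = 2*cos(3*x/2 + pi/4) is an antiderivative of f.
Check: d/dx[2*cos(3*x/2 + pi/4)] = -3*sin(3*x/2 + pi/4) = f(x).
F(7/2) = 2*cos(pi/4 + 21/4); F(1) = 2*cos(pi/4 + 3/2).
Integral = F(7/2) - F(1) = -2*cos(pi/4 + 3/2) + 2*cos(pi/4 + 21/4).

Antiderivative: F(x) = 2*cos(3*x/2 + pi/4); value = -2*cos(pi/4 + 3/2) + 2*cos(pi/4 + 21/4)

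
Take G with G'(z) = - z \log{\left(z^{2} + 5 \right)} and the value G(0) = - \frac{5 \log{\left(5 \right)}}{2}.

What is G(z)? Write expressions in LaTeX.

G(z) = - \frac{z^{2} \log{\left(z^{2} + 5 \right)} - z^{2} + 5 \log{\left(z^{2} + 5 \right)}}{2}

Since d/dz undoes antidifferentiation here, G(z) must give back the stated G'(z).
A general antiderivative is - \frac{z^{2} \log{\left(z^{2} + 5 \right)}}{2} + \frac{z^{2}}{2} - \frac{5 \log{\left(z^{2} + 5 \right)}}{2} + C.
The condition gives C = - \frac{5 \log{\left(5 \right)}}{2} - (- \frac{5 \log{\left(5 \right)}}{2}) = 0.
So G(z) = - \frac{z^{2} \log{\left(z^{2} + 5 \right)} - z^{2} + 5 \log{\left(z^{2} + 5 \right)}}{2}.
Check: d/dz[- \frac{z^{2} \log{\left(z^{2} + 5 \right)} - z^{2} + 5 \log{\left(z^{2} + 5 \right)}}{2}] = - z \log{\left(z^{2} + 5 \right)} = G'(z).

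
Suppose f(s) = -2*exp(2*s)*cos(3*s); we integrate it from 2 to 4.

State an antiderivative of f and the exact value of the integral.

Recover f(s) by differentiating a candidate F(s); any mismatch rules it out.
F(s) = -6*exp(2*s)*sin(3*s)/13 - 4*exp(2*s)*cos(3*s)/13 is an antiderivative of f.
Check: d/ds[-6*exp(2*s)*sin(3*s)/13 - 4*exp(2*s)*cos(3*s)/13] = -2*exp(2*s)*cos(3*s) = f(s).
F(4) = -4*exp(8)*cos(12)/13 - 6*exp(8)*sin(12)/13; F(2) = -4*exp(4)*cos(6)/13 - 6*exp(4)*sin(6)/13.
Integral = F(4) - F(2) = -4*exp(8)*cos(12)/13 + 6*exp(4)*sin(6)/13 + 4*exp(4)*cos(6)/13 - 6*exp(8)*sin(12)/13.

Antiderivative: F(s) = -6*exp(2*s)*sin(3*s)/13 - 4*exp(2*s)*cos(3*s)/13; value = -4*exp(8)*cos(12)/13 + 6*exp(4)*sin(6)/13 + 4*exp(4)*cos(6)/13 - 6*exp(8)*sin(12)/13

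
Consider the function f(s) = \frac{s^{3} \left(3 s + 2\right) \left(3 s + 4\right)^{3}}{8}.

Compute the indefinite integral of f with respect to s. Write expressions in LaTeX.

F(s) = \frac{s^{4} \left(- 3 s - 4\right)^{4}}{64} + C

f matches the chain-rule pattern g'(h)*h' with inner function h(s) = - \frac{3 s^{2}}{4} - s; substituting u = h(s) collapses the integral.
Check: d/ds[\frac{s^{4} \left(- 3 s - 4\right)^{4}}{64}] = \frac{81 s^{7}}{8} + \frac{189 s^{6}}{4} + 81 s^{5} + 60 s^{4} + 16 s^{3}, which equals f(s).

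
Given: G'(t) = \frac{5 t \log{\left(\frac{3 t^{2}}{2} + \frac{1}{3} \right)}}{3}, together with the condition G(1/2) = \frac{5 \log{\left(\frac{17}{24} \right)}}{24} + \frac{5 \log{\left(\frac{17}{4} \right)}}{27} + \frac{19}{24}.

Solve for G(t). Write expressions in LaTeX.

Check a candidate G(t) by differentiating: d/dt[G] must match the given G'(t).
A general antiderivative is \frac{5 t^{2} \log{\left(\frac{3 t^{2}}{2} + \frac{1}{3} \right)}}{6} - \frac{5 t^{2}}{6} + \frac{5 \log{\left(9 t^{2} + 2 \right)}}{27} + C.
The condition gives C = \frac{5 \log{\left(\frac{17}{24} \right)}}{24} + \frac{5 \log{\left(\frac{17}{4} \right)}}{27} + \frac{19}{24} - (- \frac{5}{24} + \frac{5 \log{\left(\frac{17}{24} \right)}}{24} + \frac{5 \log{\left(\frac{17}{4} \right)}}{27}) = 1.
So G(t) = \frac{5 t^{2} \log{\left(\frac{3 t^{2}}{2} + \frac{1}{3} \right)}}{6} - \frac{5 t^{2}}{6} + \frac{5 \log{\left(9 t^{2} + 2 \right)}}{27} + 1.
Check: d/dt[\frac{5 t^{2} \log{\left(\frac{3 t^{2}}{2} + \frac{1}{3} \right)}}{6} - \frac{5 t^{2}}{6} + \frac{5 \log{\left(9 t^{2} + 2 \right)}}{27} + 1] = \frac{5 t \log{\left(9 t^{2} + 2 \right)}}{3} - \frac{5 t \log{\left(6 \right)}}{3}, which equals G'(t).

G(t) = \frac{5 t^{2} \log{\left(\frac{3 t^{2}}{2} + \frac{1}{3} \right)}}{6} - \frac{5 t^{2}}{6} + \frac{5 \log{\left(9 t^{2} + 2 \right)}}{27} + 1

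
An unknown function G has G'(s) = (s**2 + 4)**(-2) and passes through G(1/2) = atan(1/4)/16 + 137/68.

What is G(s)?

G(s) = (s**2*atan(s/2) + 32*s**2 + 2*s + 4*atan(s/2) + 128)/(16*s**2 + 64)

Differentiate the proposed G(s) back; it has to land on the given G'(s).
A general antiderivative is s/(8*s**2 + 32) + atan(s/2)/16 + C.
The condition gives C = atan(1/4)/16 + 137/68 - (1/68 + atan(1/4)/16) = 2.
So G(s) = (s**2*atan(s/2) + 32*s**2 + 2*s + 4*atan(s/2) + 128)/(16*s**2 + 64).
Check: d/ds[(s**2*atan(s/2) + 32*s**2 + 2*s + 4*atan(s/2) + 128)/(16*s**2 + 64)] = 1/(s**4 + 8*s**2 + 16), which equals G'(s).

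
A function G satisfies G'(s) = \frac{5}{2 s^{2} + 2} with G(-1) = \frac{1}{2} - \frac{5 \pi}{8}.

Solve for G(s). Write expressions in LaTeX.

Whatever form G(s) takes, its d/ds must return the stated G'(s).
A general antiderivative is \frac{5 \operatorname{atan}{\left(s \right)}}{2} + C.
The condition gives C = \frac{1}{2} - \frac{5 \pi}{8} - (- \frac{5 \pi}{8}) = \frac{1}{2}.
So G(s) = \frac{5 \operatorname{atan}{\left(s \right)} + 1}{2}.
Check: d/ds[\frac{5 \operatorname{atan}{\left(s \right)} + 1}{2}] = \frac{5}{2 s^{2} + 2} = G'(s).

G(s) = \frac{5 \operatorname{atan}{\left(s \right)} + 1}{2}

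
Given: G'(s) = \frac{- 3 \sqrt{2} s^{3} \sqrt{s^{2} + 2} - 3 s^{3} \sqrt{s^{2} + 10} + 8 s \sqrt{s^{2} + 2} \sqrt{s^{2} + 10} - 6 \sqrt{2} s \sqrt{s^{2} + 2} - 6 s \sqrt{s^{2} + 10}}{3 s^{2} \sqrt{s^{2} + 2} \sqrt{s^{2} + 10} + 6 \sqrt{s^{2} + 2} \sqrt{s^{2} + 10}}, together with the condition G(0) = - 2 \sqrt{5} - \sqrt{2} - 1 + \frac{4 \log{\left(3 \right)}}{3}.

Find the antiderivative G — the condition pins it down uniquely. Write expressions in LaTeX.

G(s) = - 2 \sqrt{\frac{s^{2}}{2} + 5} - \sqrt{s^{2} + 2} + \frac{4 \log{\left(\frac{3 s^{2}}{2} + 3 \right)}}{3} - 1

A first test for any G(s): its s-derivative must equal the given G'(s).
A general antiderivative is - 2 \sqrt{\frac{s^{2}}{2} + 5} - \sqrt{s^{2} + 2} + \frac{4 \log{\left(\frac{3 s^{2}}{2} + 3 \right)}}{3} + C.
The condition gives C = - 2 \sqrt{5} - \sqrt{2} - 1 + \frac{4 \log{\left(3 \right)}}{3} - (- 2 \sqrt{5} - \sqrt{2} + \frac{4 \log{\left(3 \right)}}{3}) = -1.
So G(s) = - 2 \sqrt{\frac{s^{2}}{2} + 5} - \sqrt{s^{2} + 2} + \frac{4 \log{\left(\frac{3 s^{2}}{2} + 3 \right)}}{3} - 1.
Check: d/ds[- 2 \sqrt{\frac{s^{2}}{2} + 5} - \sqrt{s^{2} + 2} + \frac{4 \log{\left(\frac{3 s^{2}}{2} + 3 \right)}}{3} - 1] = \frac{- 3 \sqrt{2} s^{3} \sqrt{s^{2} + 2} - 3 s^{3} \sqrt{s^{2} + 10} + 8 s \sqrt{s^{2} + 2} \sqrt{s^{2} + 10} - 6 \sqrt{2} s \sqrt{s^{2} + 2} - 6 s \sqrt{s^{2} + 10}}{3 s^{2} \sqrt{s^{2} + 2} \sqrt{s^{2} + 10} + 6 \sqrt{s^{2} + 2} \sqrt{s^{2} + 10}} = G'(s).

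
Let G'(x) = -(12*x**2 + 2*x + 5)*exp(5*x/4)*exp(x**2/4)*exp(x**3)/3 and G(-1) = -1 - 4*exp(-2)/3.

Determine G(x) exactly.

G(x) = (-4*exp(x**3 + x**2/4 + 5*x/4) - 3)/3

The substitution u = x**3 + x**2/4 + 5*x/4 works: G'(x) is exactly (dG/du)*(du/dx) for that inner function.
A general antiderivative is -4*exp(x**3 + x**2/4 + 5*x/4)/3 + C.
The condition gives C = -1 - 4*exp(-2)/3 - (-4*exp(-2)/3) = -1.
So G(x) = (-4*exp(x**3 + x**2/4 + 5*x/4) - 3)/3.
Check: d/dx[(-4*exp(x**3 + x**2/4 + 5*x/4) - 3)/3] = -4*x**2*exp(5*x/4)*exp(x**2/4)*exp(x**3) - 2*x*exp(5*x/4)*exp(x**2/4)*exp(x**3)/3 - 5*exp(5*x/4)*exp(x**2/4)*exp(x**3)/3, which equals G'(x).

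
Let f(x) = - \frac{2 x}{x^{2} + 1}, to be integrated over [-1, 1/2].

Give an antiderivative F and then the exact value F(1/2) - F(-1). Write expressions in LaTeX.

f matches the chain-rule pattern g'(h)*h' with inner function h(x) = x^{2} + 1; substituting u = h(x) collapses the integral.
F(x) = - \log{\left(x^{2} + 1 \right)} is an antiderivative of f.
Check: d/dx[- \log{\left(x^{2} + 1 \right)}] = - \frac{2 x}{x^{2} + 1} = f(x).
F(1/2) = - \log{\left(\frac{5}{4} \right)}; F(-1) = - \log{\left(2 \right)}.
Integral = F(1/2) - F(-1) = - \log{\left(\frac{5}{4} \right)} + \log{\left(2 \right)}.

Antiderivative: F(x) = - \log{\left(x^{2} + 1 \right)}; value = - \log{\left(\frac{5}{4} \right)} + \log{\left(2 \right)}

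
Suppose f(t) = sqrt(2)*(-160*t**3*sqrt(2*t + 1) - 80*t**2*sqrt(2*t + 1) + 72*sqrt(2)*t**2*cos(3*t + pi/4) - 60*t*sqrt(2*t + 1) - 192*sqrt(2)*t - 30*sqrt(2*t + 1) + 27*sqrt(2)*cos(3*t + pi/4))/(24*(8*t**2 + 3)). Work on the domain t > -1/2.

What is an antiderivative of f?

An antiderivative F(t) passes only if d/dt[F] lands on f(t) exactly.
Check: d/dt[-(4*sqrt(2)*t**2*sqrt(2*t + 1) + 4*sqrt(2)*t*sqrt(2*t + 1) + sqrt(2)*sqrt(2*t + 1) + 12*log(4*t**2 + 3/2) - 3*sin(3*t + pi/4))/12] = (-160*sqrt(2)*t**4 - 160*sqrt(2)*t**3 + 72*t**2*sqrt(2*t + 1)*cos(3*t + pi/4) - 100*sqrt(2)*t**2 - 192*t*sqrt(2*t + 1) - 60*sqrt(2)*t + 27*sqrt(2*t + 1)*cos(3*t + pi/4) - 15*sqrt(2))/(96*t**2*sqrt(2*t + 1) + 36*sqrt(2*t + 1)), which equals f(t).

An antiderivative is F(t) = -(4*sqrt(2)*t**2*sqrt(2*t + 1) + 4*sqrt(2)*t*sqrt(2*t + 1) + sqrt(2)*sqrt(2*t + 1) + 12*log(4*t**2 + 3/2) - 3*sin(3*t + pi/4))/12.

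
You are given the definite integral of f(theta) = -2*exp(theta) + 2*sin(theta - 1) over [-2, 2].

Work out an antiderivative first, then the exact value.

Antiderivative: F(theta) = -2*(exp(theta) + cos(theta - 1)); value = -2*exp(2) + 2*cos(3) - 2*cos(1) + 2*exp(-2)

The integrand splits into summands that can be handled one at a time.
F(theta) = -2*(exp(theta) + cos(theta - 1)) is an antiderivative of f.
Check: d/dtheta[-2*(exp(theta) + cos(theta - 1))] = -2*exp(theta) + 2*sin(theta - 1) = f(theta).
F(2) = -2*exp(2) - 2*cos(1); F(-2) = -2*exp(-2) - 2*cos(3).
Integral = F(2) - F(-2) = -2*exp(2) + 2*cos(3) - 2*cos(1) + 2*exp(-2).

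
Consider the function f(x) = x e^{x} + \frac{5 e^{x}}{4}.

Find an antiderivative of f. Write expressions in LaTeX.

Recognize the product-rule pattern: f = u'v + uv' with u = x + \frac{1}{4}, v = e^{x}, so integration by parts undoes it.
Check: d/dx[\frac{\left(4 x + 1\right) e^{x}}{4}] = x e^{x} + \frac{5 e^{x}}{4} = f(x).

An antiderivative is F(x) = \frac{\left(4 x + 1\right) e^{x}}{4}.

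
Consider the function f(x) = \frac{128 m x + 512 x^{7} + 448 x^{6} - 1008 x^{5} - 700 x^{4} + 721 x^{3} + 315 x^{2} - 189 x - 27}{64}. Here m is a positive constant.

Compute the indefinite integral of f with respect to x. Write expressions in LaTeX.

Any candidate F(x) must reproduce f(x) exactly when differentiated.
Check: d/dx[\frac{256 m x^{2} + 256 x^{8} + 256 x^{7} - 672 x^{6} - 560 x^{5} + 721 x^{4} + 420 x^{3} - 378 x^{2} - 108 x + 81}{256}] = 2 m x + 8 x^{7} + 7 x^{6} - \frac{63 x^{5}}{4} - \frac{175 x^{4}}{16} + \frac{721 x^{3}}{64} + \frac{315 x^{2}}{64} - \frac{189 x}{64} - \frac{27}{64}, which equals f(x).

F(x) = \frac{256 m x^{2} + 256 x^{8} + 256 x^{7} - 672 x^{6} - 560 x^{5} + 721 x^{4} + 420 x^{3} - 378 x^{2} - 108 x + 81}{256} + C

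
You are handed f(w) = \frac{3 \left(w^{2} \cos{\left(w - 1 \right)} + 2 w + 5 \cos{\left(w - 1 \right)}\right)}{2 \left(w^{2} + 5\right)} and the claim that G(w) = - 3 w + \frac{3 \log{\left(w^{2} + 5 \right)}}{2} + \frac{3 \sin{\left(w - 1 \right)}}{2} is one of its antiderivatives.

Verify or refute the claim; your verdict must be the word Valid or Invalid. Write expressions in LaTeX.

d/dw[G] = \frac{3 w^{2} \cos{\left(w - 1 \right)} - 6 w^{2} + 6 w + 15 \cos{\left(w - 1 \right)} - 30}{2 w^{2} + 10}
d/dw[G] - f(w) = -3 != 0.

Invalid: d/dw[G] - f = -3, which is not 0.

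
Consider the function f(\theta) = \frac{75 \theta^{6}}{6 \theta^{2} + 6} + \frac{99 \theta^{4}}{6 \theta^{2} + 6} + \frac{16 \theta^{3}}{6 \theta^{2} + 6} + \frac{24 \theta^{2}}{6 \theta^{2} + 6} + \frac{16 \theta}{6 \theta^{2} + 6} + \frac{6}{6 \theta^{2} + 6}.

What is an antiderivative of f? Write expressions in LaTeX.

Integrate term by term and add the pieces.
Check: d/d\theta[\frac{15 \theta^{5} + 8 \theta^{3} + 8 \theta^{2} + 6 \operatorname{atan}{\left(\theta \right)}}{6}] = \frac{75 \theta^{6} + 99 \theta^{4} + 16 \theta^{3} + 24 \theta^{2} + 16 \theta + 6}{6 \theta^{2} + 6}, which equals f(\theta).

An antiderivative is F(\theta) = \frac{15 \theta^{5} + 8 \theta^{3} + 8 \theta^{2} + 6 \operatorname{atan}{\left(\theta \right)}}{6}.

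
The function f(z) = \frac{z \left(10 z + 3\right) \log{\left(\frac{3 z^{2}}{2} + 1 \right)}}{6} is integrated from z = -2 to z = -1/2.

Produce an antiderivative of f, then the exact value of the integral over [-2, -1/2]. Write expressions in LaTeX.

Antiderivative: F(z) = \frac{- 120 z^{3} + 9 z^{2} \left(20 z + 9\right) \log{\left(\frac{3 z^{2}}{2} + 1 \right)} - 81 z^{2} + 240 z + 54 \log{\left(z^{2} + \frac{2}{3} \right)} - 80 \sqrt{6} \operatorname{atan}{\left(\frac{\sqrt{6} z}{2} \right)}}{324}; value = - \frac{125}{144} - \frac{20 \sqrt{6} \operatorname{atan}{\left(\sqrt{6} \right)}}{81} - \frac{\log{\left(\frac{14}{3} \right)}}{6} + \frac{\log{\left(\frac{11}{12} \right)}}{6} - \frac{\log{\left(\frac{11}{8} \right)}}{144} + \frac{20 \sqrt{6} \operatorname{atan}{\left(\frac{\sqrt{6}}{4} \right)}}{81} + \frac{31 \log{\left(7 \right)}}{9}

Since d/dz undoes antidifferentiation here, F'(z) = f(z) is required of F(z).
F(z) = \frac{- 120 z^{3} + 9 z^{2} \left(20 z + 9\right) \log{\left(\frac{3 z^{2}}{2} + 1 \right)} - 81 z^{2} + 240 z + 54 \log{\left(z^{2} + \frac{2}{3} \right)} - 80 \sqrt{6} \operatorname{atan}{\left(\frac{\sqrt{6} z}{2} \right)}}{324} is an antiderivative of f.
Check: d/dz[\frac{- 120 z^{3} + 9 z^{2} \left(20 z + 9\right) \log{\left(\frac{3 z^{2}}{2} + 1 \right)} - 81 z^{2} + 240 z + 54 \log{\left(z^{2} + \frac{2}{3} \right)} - 80 \sqrt{6} \operatorname{atan}{\left(\frac{\sqrt{6} z}{2} \right)}}{324}] = \frac{5 z^{2} \log{\left(\frac{3 z^{2}}{2} + 1 \right)}}{3} + \frac{z \log{\left(\frac{3 z^{2}}{2} + 1 \right)}}{2}, which equals f(z).
F(-1/2) = - \frac{167}{432} + \frac{\log{\left(\frac{11}{12} \right)}}{6} - \frac{\log{\left(\frac{11}{8} \right)}}{144} + \frac{20 \sqrt{6} \operatorname{atan}{\left(\frac{\sqrt{6}}{4} \right)}}{81}; F(-2) = - \frac{31 \log{\left(7 \right)}}{9} + \frac{\log{\left(\frac{14}{3} \right)}}{6} + \frac{13}{27} + \frac{20 \sqrt{6} \operatorname{atan}{\left(\sqrt{6} \right)}}{81}.
Integral = F(-1/2) - F(-2) = - \frac{125}{144} - \frac{20 \sqrt{6} \operatorname{atan}{\left(\sqrt{6} \right)}}{81} - \frac{\log{\left(\frac{14}{3} \right)}}{6} + \frac{\log{\left(\frac{11}{12} \right)}}{6} - \frac{\log{\left(\frac{11}{8} \right)}}{144} + \frac{20 \sqrt{6} \operatorname{atan}{\left(\frac{\sqrt{6}}{4} \right)}}{81} + \frac{31 \log{\left(7 \right)}}{9}.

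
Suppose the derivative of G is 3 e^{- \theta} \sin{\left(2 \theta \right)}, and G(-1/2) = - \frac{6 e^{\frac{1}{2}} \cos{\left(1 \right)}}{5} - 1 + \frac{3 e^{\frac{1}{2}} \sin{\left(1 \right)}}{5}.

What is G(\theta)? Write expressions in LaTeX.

Any candidate G(\theta) must reproduce the stated G'(\theta) exactly.
A general antiderivative is - \frac{3 e^{- \theta} \sin{\left(2 \theta \right)}}{5} - \frac{6 e^{- \theta} \cos{\left(2 \theta \right)}}{5} + C.
The condition gives C = - \frac{6 e^{\frac{1}{2}} \cos{\left(1 \right)}}{5} - 1 + \frac{3 e^{\frac{1}{2}} \sin{\left(1 \right)}}{5} - (- \frac{6 e^{\frac{1}{2}} \cos{\left(1 \right)}}{5} + \frac{3 e^{\frac{1}{2}} \sin{\left(1 \right)}}{5}) = -1.
So G(\theta) = -1 - \frac{3 e^{- \theta} \sin{\left(2 \theta \right)}}{5} - \frac{6 e^{- \theta} \cos{\left(2 \theta \right)}}{5}.
Check: d/d\theta[-1 - \frac{3 e^{- \theta} \sin{\left(2 \theta \right)}}{5} - \frac{6 e^{- \theta} \cos{\left(2 \theta \right)}}{5}] = 3 e^{- \theta} \sin{\left(2 \theta \right)} = G'(\theta).

G(\theta) = -1 - \frac{3 e^{- \theta} \sin{\left(2 \theta \right)}}{5} - \frac{6 e^{- \theta} \cos{\left(2 \theta \right)}}{5}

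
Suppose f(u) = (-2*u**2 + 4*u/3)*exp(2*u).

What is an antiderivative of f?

Recognize the product-rule pattern: f = v'r + vr' with v = -u**2 + 5*u/3 - 5/6, r = exp(2*u), so integration by parts undoes it.
Check: d/du[-u**2*exp(2*u) + 5*u*exp(2*u)/3 - 5*exp(2*u)/6] = -2*u**2*exp(2*u) + 4*u*exp(2*u)/3, which equals f(u).

An antiderivative is F(u) = -u**2*exp(2*u) + 5*u*exp(2*u)/3 - 5*exp(2*u)/6.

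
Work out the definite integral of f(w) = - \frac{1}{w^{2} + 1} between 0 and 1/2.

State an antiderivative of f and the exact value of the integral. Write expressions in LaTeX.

Differentiate the proposed F(w) back; it has to land on f(w) exactly.
F(w) = - \operatorname{atan}{\left(w \right)} is an antiderivative of f.
Check: d/dw[- \operatorname{atan}{\left(w \right)}] = - \frac{1}{w^{2} + 1} = f(w).
F(1/2) = - \operatorname{atan}{\left(\frac{1}{2} \right)}; F(0) = 0.
Integral = F(1/2) - F(0) = - \operatorname{atan}{\left(\frac{1}{2} \right)}.

Antiderivative: F(w) = - \operatorname{atan}{\left(w \right)}; value = - \operatorname{atan}{\left(\frac{1}{2} \right)}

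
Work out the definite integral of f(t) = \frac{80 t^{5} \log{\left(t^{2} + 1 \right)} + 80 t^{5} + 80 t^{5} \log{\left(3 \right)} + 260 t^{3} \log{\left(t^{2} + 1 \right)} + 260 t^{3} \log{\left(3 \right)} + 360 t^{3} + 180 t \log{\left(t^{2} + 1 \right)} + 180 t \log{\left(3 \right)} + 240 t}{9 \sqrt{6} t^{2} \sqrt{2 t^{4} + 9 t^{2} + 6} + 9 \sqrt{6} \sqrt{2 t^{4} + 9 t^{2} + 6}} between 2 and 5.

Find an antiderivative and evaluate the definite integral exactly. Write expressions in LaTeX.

Recognize the product-rule pattern: f = u'v + uv' with u = \frac{20 \sqrt{\frac{t^{4}}{3} + \frac{3 t^{2}}{2} + 1}}{9}, v = \log{\left(3 t^{2} + 3 \right)}, so integration by parts undoes it.
F(t) = \frac{10 \sqrt{6} \sqrt{2 t^{4} + 9 t^{2} + 6} \log{\left(3 t^{2} + 3 \right)}}{27} is an antiderivative of f.
Check: d/dt[\frac{10 \sqrt{6} \sqrt{2 t^{4} + 9 t^{2} + 6} \log{\left(3 t^{2} + 3 \right)}}{27}] = \frac{40 \sqrt{6} t^{5} \log{\left(t^{2} + 1 \right)} + 40 \sqrt{6} t^{5} + 40 \sqrt{6} t^{5} \log{\left(3 \right)} + 130 \sqrt{6} t^{3} \log{\left(t^{2} + 1 \right)} + 130 \sqrt{6} t^{3} \log{\left(3 \right)} + 180 \sqrt{6} t^{3} + 90 \sqrt{6} t \log{\left(t^{2} + 1 \right)} + 90 \sqrt{6} t \log{\left(3 \right)} + 120 \sqrt{6} t}{27 t^{2} \sqrt{2 t^{4} + 9 t^{2} + 6} + 27 \sqrt{2 t^{4} + 9 t^{2} + 6}}, which equals f(t).
F(5) = \frac{10 \sqrt{8886} \log{\left(78 \right)}}{27}; F(2) = \frac{20 \sqrt{111} \log{\left(15 \right)}}{27}.
Integral = F(5) - F(2) = - \frac{20 \sqrt{111} \log{\left(15 \right)}}{27} + \frac{10 \sqrt{8886} \log{\left(78 \right)}}{27}.

Antiderivative: F(t) = \frac{10 \sqrt{6} \sqrt{2 t^{4} + 9 t^{2} + 6} \log{\left(3 t^{2} + 3 \right)}}{27}; value = - \frac{20 \sqrt{111} \log{\left(15 \right)}}{27} + \frac{10 \sqrt{8886} \log{\left(78 \right)}}{27}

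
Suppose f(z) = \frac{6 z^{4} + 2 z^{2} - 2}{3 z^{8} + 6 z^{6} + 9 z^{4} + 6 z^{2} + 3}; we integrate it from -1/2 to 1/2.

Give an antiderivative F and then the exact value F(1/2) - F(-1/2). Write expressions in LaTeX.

Antiderivative: F(z) = - \frac{4 z}{6 z^{4} + 6 z^{2} + 6}; value = - \frac{32}{63}

f has the shape u'v + uv' for u = - \frac{4 z}{3} and v = \frac{1}{2 z^{4} + 2 z^{2} + 2} — it is the derivative of the product u*v.
F(z) = - \frac{4 z}{6 z^{4} + 6 z^{2} + 6} is an antiderivative of f.
Check: d/dz[- \frac{4 z}{6 z^{4} + 6 z^{2} + 6}] = \frac{6 z^{4} + 2 z^{2} - 2}{3 z^{8} + 6 z^{6} + 9 z^{4} + 6 z^{2} + 3} = f(z).
F(1/2) = - \frac{16}{63}; F(-1/2) = \frac{16}{63}.
Integral = F(1/2) - F(-1/2) = - \frac{32}{63}.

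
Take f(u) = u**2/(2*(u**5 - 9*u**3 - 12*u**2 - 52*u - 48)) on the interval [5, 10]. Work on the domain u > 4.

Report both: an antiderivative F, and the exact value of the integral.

Antiderivative: F(u) = 2*log(u - 4)/175 - log(u + 1)/100 + 9*log(u + 3)/364 - 17*log(u**2 + 4)/1300 + 3*atan(u/2)/325; value = -17*log(104)/1300 - 9*log(8)/364 - log(11)/100 - 3*atan(5/2)/325 + 3*atan(5)/325 + 3*log(6)/140 + 17*log(29)/1300 + 9*log(13)/364

Factor the denominator (2*(u - 4)*(u + 1)*(u + 3)*(u**2 + 4)) and decompose: f = -(17*u - 12)/(650*(u**2 + 4)) + 9/(364*(u + 3)) - 1/(100*(u + 1)) + 2/(175*(u - 4)); each piece integrates to a log, atan, or power term.
F(u) = 2*log(u - 4)/175 - log(u + 1)/100 + 9*log(u + 3)/364 - 17*log(u**2 + 4)/1300 + 3*atan(u/2)/325 is an antiderivative of f.
Check: d/du[2*log(u - 4)/175 - log(u + 1)/100 + 9*log(u + 3)/364 - 17*log(u**2 + 4)/1300 + 3*atan(u/2)/325] = u**2/(2*u**5 - 18*u**3 - 24*u**2 - 104*u - 96), which equals f(u).
F(10) = -17*log(104)/1300 - log(11)/100 + 3*atan(5)/325 + 2*log(6)/175 + 9*log(13)/364; F(5) = -17*log(29)/1300 - log(6)/100 + 3*atan(5/2)/325 + 9*log(8)/364.
Integral = F(10) - F(5) = -17*log(104)/1300 - 9*log(8)/364 - log(11)/100 - 3*atan(5/2)/325 + 3*atan(5)/325 + 3*log(6)/140 + 17*log(29)/1300 + 9*log(13)/364.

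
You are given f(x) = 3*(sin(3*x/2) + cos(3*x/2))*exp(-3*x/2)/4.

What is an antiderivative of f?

An antiderivative is F(x) = -exp(-3*x/2)*cos(3*x/2)/2.

f has the shape u'v + uv' for u = -cos(3*x/2)/2 and v = exp(-3*x/2) — it is the derivative of the product u*v.
Check: d/dx[-exp(-3*x/2)*cos(3*x/2)/2] = (3*sin(3*x/2) + 3*cos(3*x/2))*exp(-3*x/2)/4, which equals f(x).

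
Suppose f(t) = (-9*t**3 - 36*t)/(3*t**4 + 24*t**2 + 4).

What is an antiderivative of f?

The substitution u = t**4/2 + 4*t**2 + 2/3 works: f is exactly (dF/du)*(du/dt) for that inner function.
Check: d/dt[-3*log(t**4/2 + 4*t**2 + 2/3)/4] = (-9*t**3 - 36*t)/(3*t**4 + 24*t**2 + 4) = f(t).

An antiderivative is F(t) = -3*log(t**4/2 + 4*t**2 + 2/3)/4.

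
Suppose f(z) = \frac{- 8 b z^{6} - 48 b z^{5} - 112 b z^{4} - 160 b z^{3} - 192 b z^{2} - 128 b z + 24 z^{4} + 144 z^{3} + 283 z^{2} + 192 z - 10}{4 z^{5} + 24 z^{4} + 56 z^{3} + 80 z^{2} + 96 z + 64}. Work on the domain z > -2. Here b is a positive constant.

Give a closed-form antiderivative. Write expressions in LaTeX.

An antiderivative is F(z) = - \frac{8 b z^{4} + 32 b z^{3} + 32 b z^{2} - 24 z^{2} \log{\left(\frac{z^{2}}{2} + 1 \right)} - 96 z \log{\left(\frac{z^{2}}{2} + 1 \right)} - 96 \log{\left(\frac{z^{2}}{2} + 1 \right)} - 5}{8 \left(z + 2\right)^{2}}.

An antiderivative F(z) passes only if d/dz[F] lands on f(z) exactly.
Check: d/dz[- \frac{8 b z^{4} + 32 b z^{3} + 32 b z^{2} - 24 z^{2} \log{\left(\frac{z^{2}}{2} + 1 \right)} - 96 z \log{\left(\frac{z^{2}}{2} + 1 \right)} - 96 \log{\left(\frac{z^{2}}{2} + 1 \right)} - 5}{8 \left(z + 2\right)^{2}}] = \frac{- 8 b z^{6} - 48 b z^{5} - 112 b z^{4} - 160 b z^{3} - 192 b z^{2} - 128 b z + 24 z^{4} + 144 z^{3} + 283 z^{2} + 192 z - 10}{4 z^{5} + 24 z^{4} + 56 z^{3} + 80 z^{2} + 96 z + 64} = f(z).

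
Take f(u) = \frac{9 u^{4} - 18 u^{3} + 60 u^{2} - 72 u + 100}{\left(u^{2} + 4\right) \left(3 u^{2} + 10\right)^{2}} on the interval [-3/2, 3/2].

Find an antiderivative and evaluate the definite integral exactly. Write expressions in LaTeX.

Antiderivative: F(u) = \frac{3 u^{2} \operatorname{atan}{\left(\frac{u}{2} \right)} + 10 \operatorname{atan}{\left(\frac{u}{2} \right)} + 6}{2 \left(3 u^{2} + 10\right)}; value = \operatorname{atan}{\left(\frac{3}{4} \right)}

A candidate is checked by its d/du: the result must match f(u).
F(u) = \frac{3 u^{2} \operatorname{atan}{\left(\frac{u}{2} \right)} + 10 \operatorname{atan}{\left(\frac{u}{2} \right)} + 6}{2 \left(3 u^{2} + 10\right)} is an antiderivative of f.
Check: d/du[\frac{3 u^{2} \operatorname{atan}{\left(\frac{u}{2} \right)} + 10 \operatorname{atan}{\left(\frac{u}{2} \right)} + 6}{2 \left(3 u^{2} + 10\right)}] = \frac{9 u^{4} - 18 u^{3} + 60 u^{2} - 72 u + 100}{9 u^{6} + 96 u^{4} + 340 u^{2} + 400}, which equals f(u).
F(3/2) = \frac{12}{67} + \frac{\operatorname{atan}{\left(\frac{3}{4} \right)}}{2}; F(-3/2) = \frac{12}{67} - \frac{\operatorname{atan}{\left(\frac{3}{4} \right)}}{2}.
Integral = F(3/2) - F(-3/2) = \operatorname{atan}{\left(\frac{3}{4} \right)}.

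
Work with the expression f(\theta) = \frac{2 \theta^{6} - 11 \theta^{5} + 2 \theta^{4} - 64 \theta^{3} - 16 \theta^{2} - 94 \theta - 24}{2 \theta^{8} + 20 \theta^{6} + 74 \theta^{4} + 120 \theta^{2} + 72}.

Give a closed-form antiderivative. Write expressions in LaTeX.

Check any antiderivative F(\theta) by computing F'(\theta) and comparing it with f(\theta).
Check: d/d\theta[\frac{\frac{1}{2} - 2 \theta}{2 \theta^{2} + 6} + \frac{5}{2 \left(\theta^{2} + 2\right)}] = \frac{2 \theta^{6} - 11 \theta^{5} + 2 \theta^{4} - 64 \theta^{3} - 16 \theta^{2} - 94 \theta - 24}{2 \theta^{8} + 20 \theta^{6} + 74 \theta^{4} + 120 \theta^{2} + 72} = f(\theta).

An antiderivative is F(\theta) = \frac{\frac{1}{2} - 2 \theta}{2 \theta^{2} + 6} + \frac{5}{2 \left(\theta^{2} + 2\right)}.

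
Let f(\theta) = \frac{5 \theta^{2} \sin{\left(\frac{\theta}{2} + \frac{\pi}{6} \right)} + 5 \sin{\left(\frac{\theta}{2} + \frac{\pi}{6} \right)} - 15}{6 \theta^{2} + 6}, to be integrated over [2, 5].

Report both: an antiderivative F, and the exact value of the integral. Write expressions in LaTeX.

Antiderivative: F(\theta) = - \frac{5 \left(2 \cos{\left(\frac{\theta}{2} + \frac{\pi}{6} \right)} + 3 \operatorname{atan}{\left(\theta \right)}\right)}{6}; value = - \frac{5 \operatorname{atan}{\left(5 \right)}}{2} + \frac{5 \cos{\left(\frac{\pi}{6} + 1 \right)}}{3} - \frac{5 \cos{\left(\frac{\pi}{6} + \frac{5}{2} \right)}}{3} + \frac{5 \operatorname{atan}{\left(2 \right)}}{2}

Whatever form F(\theta) takes, F'(\theta) = f(\theta) is non-negotiable.
F(\theta) = - \frac{5 \left(2 \cos{\left(\frac{\theta}{2} + \frac{\pi}{6} \right)} + 3 \operatorname{atan}{\left(\theta \right)}\right)}{6} is an antiderivative of f.
Check: d/d\theta[- \frac{5 \left(2 \cos{\left(\frac{\theta}{2} + \frac{\pi}{6} \right)} + 3 \operatorname{atan}{\left(\theta \right)}\right)}{6}] = \frac{5 \theta^{2} \sin{\left(\frac{\theta}{2} + \frac{\pi}{6} \right)} + 5 \sin{\left(\frac{\theta}{2} + \frac{\pi}{6} \right)} - 15}{6 \theta^{2} + 6} = f(\theta).
F(5) = - \frac{5 \operatorname{atan}{\left(5 \right)}}{2} - \frac{5 \cos{\left(\frac{\pi}{6} + \frac{5}{2} \right)}}{3}; F(2) = - \frac{5 \operatorname{atan}{\left(2 \right)}}{2} - \frac{5 \cos{\left(\frac{\pi}{6} + 1 \right)}}{3}.
Integral = F(5) - F(2) = - \frac{5 \operatorname{atan}{\left(5 \right)}}{2} + \frac{5 \cos{\left(\frac{\pi}{6} + 1 \right)}}{3} - \frac{5 \cos{\left(\frac{\pi}{6} + \frac{5}{2} \right)}}{3} + \frac{5 \operatorname{atan}{\left(2 \right)}}{2}.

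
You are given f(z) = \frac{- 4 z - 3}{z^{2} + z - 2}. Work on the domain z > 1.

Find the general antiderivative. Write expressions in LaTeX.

The denominator factors as \left(z - 1\right) \left(z + 2\right); partial fractions split f into directly integrable pieces: - \frac{5}{3 \left(z + 2\right)} - \frac{7}{3 \left(z - 1\right)}.
Check: d/dz[- \frac{7 \log{\left(z - 1 \right)} + 5 \log{\left(z + 2 \right)}}{3}] = \frac{- 4 z - 3}{z^{2} + z - 2} = f(z).

F(z) = - \frac{7 \log{\left(z - 1 \right)} + 5 \log{\left(z + 2 \right)}}{3} + C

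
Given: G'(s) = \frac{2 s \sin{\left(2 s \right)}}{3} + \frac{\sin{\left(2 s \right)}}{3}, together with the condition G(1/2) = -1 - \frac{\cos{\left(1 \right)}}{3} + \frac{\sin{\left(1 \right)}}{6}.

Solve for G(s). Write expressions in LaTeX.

Integrate term by term and add the pieces.
A general antiderivative is - \frac{s \cos{\left(2 s \right)}}{3} + \frac{\sin{\left(2 s \right)}}{6} - \frac{\cos{\left(2 s \right)}}{6} + C.
The condition gives C = -1 - \frac{\cos{\left(1 \right)}}{3} + \frac{\sin{\left(1 \right)}}{6} - (- \frac{\cos{\left(1 \right)}}{3} + \frac{\sin{\left(1 \right)}}{6}) = -1.
So G(s) = - \frac{s \cos{\left(2 s \right)}}{3} + \frac{\sin{\left(2 s \right)}}{6} - \frac{\cos{\left(2 s \right)}}{6} - 1.
Check: d/ds[- \frac{s \cos{\left(2 s \right)}}{3} + \frac{\sin{\left(2 s \right)}}{6} - \frac{\cos{\left(2 s \right)}}{6} - 1] = \frac{2 s \sin{\left(2 s \right)}}{3} + \frac{\sin{\left(2 s \right)}}{3} = G'(s).

G(s) = - \frac{s \cos{\left(2 s \right)}}{3} + \frac{\sin{\left(2 s \right)}}{6} - \frac{\cos{\left(2 s \right)}}{6} - 1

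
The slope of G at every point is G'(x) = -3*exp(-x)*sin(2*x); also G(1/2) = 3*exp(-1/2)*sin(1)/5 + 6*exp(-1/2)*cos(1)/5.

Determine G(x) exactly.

Check a candidate G(x) by differentiating: d/dx[G] must match the given G'(x).
A general antiderivative is 3*exp(-x)*sin(2*x)/5 + 6*exp(-x)*cos(2*x)/5 + C.
The condition gives C = 3*exp(-1/2)*sin(1)/5 + 6*exp(-1/2)*cos(1)/5 - (3*exp(-1/2)*sin(1)/5 + 6*exp(-1/2)*cos(1)/5) = 0.
So G(x) = 3*exp(-x)*sin(2*x)/5 + 6*exp(-x)*cos(2*x)/5.
Check: d/dx[3*exp(-x)*sin(2*x)/5 + 6*exp(-x)*cos(2*x)/5] = -3*exp(-x)*sin(2*x) = G'(x).

G(x) = 3*exp(-x)*sin(2*x)/5 + 6*exp(-x)*cos(2*x)/5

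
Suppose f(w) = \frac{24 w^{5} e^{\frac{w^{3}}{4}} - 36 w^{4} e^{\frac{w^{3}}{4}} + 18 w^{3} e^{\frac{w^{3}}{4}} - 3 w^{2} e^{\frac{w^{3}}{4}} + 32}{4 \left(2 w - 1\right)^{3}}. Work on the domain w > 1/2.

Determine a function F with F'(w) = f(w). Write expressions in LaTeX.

An antiderivative is F(w) = e^{\frac{w^{3}}{4}} - \frac{2}{4 w^{2} - 4 w + 1}.

Any candidate F(w) must reproduce f(w) exactly when differentiated.
Check: d/dw[e^{\frac{w^{3}}{4}} - \frac{2}{4 w^{2} - 4 w + 1}] = \frac{24 w^{5} e^{\frac{w^{3}}{4}} - 36 w^{4} e^{\frac{w^{3}}{4}} + 18 w^{3} e^{\frac{w^{3}}{4}} - 3 w^{2} e^{\frac{w^{3}}{4}} + 32}{32 w^{3} - 48 w^{2} + 24 w - 4}, which equals f(w).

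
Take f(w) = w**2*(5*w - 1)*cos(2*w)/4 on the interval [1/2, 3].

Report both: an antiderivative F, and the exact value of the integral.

Antiderivative: F(w) = (20*w**3*sin(2*w) - 4*w**2*sin(2*w) + 30*w**2*cos(2*w) - 30*w*sin(2*w) - 4*w*cos(2*w) + 2*sin(2*w) - 15*cos(2*w))/32; value = 13*sin(6) + 19*cos(1)/64 + 23*sin(1)/64 + 243*cos(6)/32

Since d/dw undoes antidifferentiation here, F'(w) = f(w) is required of F(w).
F(w) = (20*w**3*sin(2*w) - 4*w**2*sin(2*w) + 30*w**2*cos(2*w) - 30*w*sin(2*w) - 4*w*cos(2*w) + 2*sin(2*w) - 15*cos(2*w))/32 is an antiderivative of f.
Check: d/dw[(20*w**3*sin(2*w) - 4*w**2*sin(2*w) + 30*w**2*cos(2*w) - 30*w*sin(2*w) - 4*w*cos(2*w) + 2*sin(2*w) - 15*cos(2*w))/32] = 5*w**3*cos(2*w)/4 - w**2*cos(2*w)/4, which equals f(w).
F(3) = 13*sin(6) + 243*cos(6)/32; F(1/2) = -23*sin(1)/64 - 19*cos(1)/64.
Integral = F(3) - F(1/2) = 13*sin(6) + 19*cos(1)/64 + 23*sin(1)/64 + 243*cos(6)/32.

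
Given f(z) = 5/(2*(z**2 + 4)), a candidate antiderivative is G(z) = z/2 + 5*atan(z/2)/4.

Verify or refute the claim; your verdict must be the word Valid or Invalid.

Invalid: d/dz[G] - f = 1/2, which is not 0.

d/dz[G] = (z**2 + 9)/(2*z**2 + 8)
d/dz[G] - f(z) = 1/2 != 0.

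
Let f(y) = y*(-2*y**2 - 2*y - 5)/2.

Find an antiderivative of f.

An antiderivative is F(y) = -y**4/4 - y**3/3 - 5*y**2/4.

Any candidate F(y) must reproduce f(y) exactly when differentiated.
Check: d/dy[-y**4/4 - y**3/3 - 5*y**2/4] = -y**3 - y**2 - 5*y/2, which equals f(y).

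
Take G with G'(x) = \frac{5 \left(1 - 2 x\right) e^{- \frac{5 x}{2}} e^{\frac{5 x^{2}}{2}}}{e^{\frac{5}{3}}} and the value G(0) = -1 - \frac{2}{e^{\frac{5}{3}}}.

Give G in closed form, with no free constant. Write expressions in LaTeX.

G(x) = -1 - \frac{2 e^{- \frac{5 x}{2}} e^{\frac{5 x^{2}}{2}}}{e^{\frac{5}{3}}}

The substitution u = \frac{5 x^{2}}{2} - \frac{5 x}{2} - \frac{5}{3} works: G'(x) is exactly (dG/du)*(du/dx) for that inner function.
A general antiderivative is - 2 e^{\frac{5 x^{2}}{2} - \frac{5 x}{2} - \frac{5}{3}} + C.
The condition gives C = -1 - \frac{2}{e^{\frac{5}{3}}} - (- \frac{2}{e^{\frac{5}{3}}}) = -1.
So G(x) = -1 - \frac{2 e^{- \frac{5 x}{2}} e^{\frac{5 x^{2}}{2}}}{e^{\frac{5}{3}}}.
Check: d/dx[-1 - \frac{2 e^{- \frac{5 x}{2}} e^{\frac{5 x^{2}}{2}}}{e^{\frac{5}{3}}}] = \frac{\left(- 10 x e^{\frac{5 x^{2}}{2}} + 5 e^{\frac{5 x^{2}}{2}}\right) e^{- \frac{5 x}{2}}}{e^{\frac{5}{3}}}, which equals G'(x).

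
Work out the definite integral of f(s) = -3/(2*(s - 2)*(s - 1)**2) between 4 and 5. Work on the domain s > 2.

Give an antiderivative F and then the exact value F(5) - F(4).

Antiderivative: F(s) = (-3*s*log(s - 2) + 3*s*log(s - 1) + 3*log(s - 2) - 3*log(s - 1) - 3)/(2*s - 2); value = -3*log(3) + 1/8 + 3*log(2)/2 + 3*log(4)/2

The denominator factors as 2*(s - 2)*(s - 1)**2; partial fractions split f into directly integrable pieces: 3/(2*(s - 1)) + 3/(2*(s - 1)**2) - 3/(2*(s - 2)).
F(s) = (-3*s*log(s - 2) + 3*s*log(s - 1) + 3*log(s - 2) - 3*log(s - 1) - 3)/(2*s - 2) is an antiderivative of f.
Check: d/ds[(-3*s*log(s - 2) + 3*s*log(s - 1) + 3*log(s - 2) - 3*log(s - 1) - 3)/(2*s - 2)] = -3/(2*s**3 - 8*s**2 + 10*s - 4), which equals f(s).
F(5) = -3*log(3)/2 - 3/8 + 3*log(4)/2; F(4) = -3*log(2)/2 - 1/2 + 3*log(3)/2.
Integral = F(5) - F(4) = -3*log(3) + 1/8 + 3*log(2)/2 + 3*log(4)/2.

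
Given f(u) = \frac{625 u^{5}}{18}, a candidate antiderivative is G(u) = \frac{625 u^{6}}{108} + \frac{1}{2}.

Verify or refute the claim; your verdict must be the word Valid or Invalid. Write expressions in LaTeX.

d/du[G] = \frac{625 u^{5}}{18}
This equals f(u) exactly, so the claim holds.

Valid: G'(u) = f(u).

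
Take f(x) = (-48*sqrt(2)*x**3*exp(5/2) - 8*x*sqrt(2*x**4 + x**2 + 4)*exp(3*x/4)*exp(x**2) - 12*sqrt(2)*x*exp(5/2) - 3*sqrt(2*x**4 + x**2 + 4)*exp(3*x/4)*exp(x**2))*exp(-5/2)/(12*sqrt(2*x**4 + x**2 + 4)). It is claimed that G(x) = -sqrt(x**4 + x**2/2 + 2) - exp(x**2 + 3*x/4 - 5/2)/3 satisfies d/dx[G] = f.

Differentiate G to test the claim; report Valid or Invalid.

Invalid: d/dx[G] - f = (4*sqrt(2)*x**3*sqrt(2*x**4 + x**2 + 4) + sqrt(2)*x*sqrt(2*x**4 + x**2 + 4))/(4*x**4 + 2*x**2 + 8), which is not 0.

d/dx[G] = (-24*sqrt(2)*x**3 - 8*x*sqrt(2*x**4 + x**2 + 4)*exp(-5/2)*exp(3*x/4)*exp(x**2) - 6*sqrt(2)*x - 3*sqrt(2*x**4 + x**2 + 4)*exp(-5/2)*exp(3*x/4)*exp(x**2))/(12*sqrt(2*x**4 + x**2 + 4))
d/dx[G] - f(x) = (4*sqrt(2)*x**3*sqrt(2*x**4 + x**2 + 4) + sqrt(2)*x*sqrt(2*x**4 + x**2 + 4))/(4*x**4 + 2*x**2 + 8) != 0.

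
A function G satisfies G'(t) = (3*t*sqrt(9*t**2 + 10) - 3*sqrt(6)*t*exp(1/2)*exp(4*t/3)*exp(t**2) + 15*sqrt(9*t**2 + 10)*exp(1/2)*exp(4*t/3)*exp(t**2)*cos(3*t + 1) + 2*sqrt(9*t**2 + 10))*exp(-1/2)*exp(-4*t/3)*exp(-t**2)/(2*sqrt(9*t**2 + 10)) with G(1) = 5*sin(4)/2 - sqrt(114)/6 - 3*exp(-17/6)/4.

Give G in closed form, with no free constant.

A candidate passes only if d/dt[G] lands on the given G'(t) exactly.
A general antiderivative is -sqrt(3*t**2/2 + 5/3) - 3*exp(-t**2 - 4*t/3 - 1/2)/4 + 5*sin(3*t + 1)/2 + C.
The condition gives C = 5*sin(4)/2 - sqrt(114)/6 - 3*exp(-17/6)/4 - (5*sin(4)/2 - sqrt(114)/6 - 3*exp(-17/6)/4) = 0.
So G(t) = -sqrt(3*t**2/2 + 5/3) + 5*sin(3*t + 1)/2 - 3*exp(-1/2)*exp(-4*t/3)*exp(-t**2)/4.
Check: d/dt[-sqrt(3*t**2/2 + 5/3) + 5*sin(3*t + 1)/2 - 3*exp(-1/2)*exp(-4*t/3)*exp(-t**2)/4] = (3*t*sqrt(9*t**2 + 10) - 3*sqrt(6)*t*exp(1/2)*exp(4*t/3)*exp(t**2) + 15*sqrt(9*t**2 + 10)*exp(1/2)*exp(4*t/3)*exp(t**2)*cos(3*t + 1) + 2*sqrt(9*t**2 + 10))*exp(-1/2)*exp(-4*t/3)*exp(-t**2)/(2*sqrt(9*t**2 + 10)) = G'(t).

G(t) = -sqrt(3*t**2/2 + 5/3) + 5*sin(3*t + 1)/2 - 3*exp(-1/2)*exp(-4*t/3)*exp(-t**2)/4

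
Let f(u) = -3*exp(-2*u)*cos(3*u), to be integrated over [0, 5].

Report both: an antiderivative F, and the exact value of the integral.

Antiderivative: F(u) = -9*exp(-2*u)*sin(3*u)/13 + 6*exp(-2*u)*cos(3*u)/13; value = -6/13 - 9*exp(-10)*sin(15)/13 + 6*exp(-10)*cos(15)/13

Since d/du undoes antidifferentiation here, F'(u) = f(u) is required of F(u).
F(u) = -9*exp(-2*u)*sin(3*u)/13 + 6*exp(-2*u)*cos(3*u)/13 is an antiderivative of f.
Check: d/du[-9*exp(-2*u)*sin(3*u)/13 + 6*exp(-2*u)*cos(3*u)/13] = -3*exp(-2*u)*cos(3*u) = f(u).
F(5) = -9*exp(-10)*sin(15)/13 + 6*exp(-10)*cos(15)/13; F(0) = 6/13.
Integral = F(5) - F(0) = -6/13 - 9*exp(-10)*sin(15)/13 + 6*exp(-10)*cos(15)/13.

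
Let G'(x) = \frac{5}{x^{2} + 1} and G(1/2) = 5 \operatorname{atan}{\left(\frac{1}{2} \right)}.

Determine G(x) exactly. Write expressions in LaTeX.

G(x) = 5 \operatorname{atan}{\left(x \right)}

Recover the given G'(x) by differentiating a candidate G(x); any mismatch rules it out.
A general antiderivative is 5 \operatorname{atan}{\left(x \right)} + C.
The condition gives C = 5 \operatorname{atan}{\left(\frac{1}{2} \right)} - (5 \operatorname{atan}{\left(\frac{1}{2} \right)}) = 0.
So G(x) = 5 \operatorname{atan}{\left(x \right)}.
Check: d/dx[5 \operatorname{atan}{\left(x \right)}] = \frac{5}{x^{2} + 1} = G'(x).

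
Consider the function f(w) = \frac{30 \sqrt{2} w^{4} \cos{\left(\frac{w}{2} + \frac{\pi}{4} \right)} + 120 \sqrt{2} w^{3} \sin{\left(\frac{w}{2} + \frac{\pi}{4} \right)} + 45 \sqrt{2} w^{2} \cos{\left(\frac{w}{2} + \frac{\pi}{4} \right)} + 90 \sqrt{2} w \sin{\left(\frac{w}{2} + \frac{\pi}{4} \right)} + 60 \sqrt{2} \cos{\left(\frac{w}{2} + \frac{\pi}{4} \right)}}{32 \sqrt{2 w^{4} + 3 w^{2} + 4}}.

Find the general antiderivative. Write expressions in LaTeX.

Recognize the product-rule pattern: f = u'v + uv' with u = \frac{15 \sqrt{w^{4} + \frac{3 w^{2}}{2} + 2}}{8}, v = \sin{\left(\frac{w}{2} + \frac{\pi}{4} \right)}, so integration by parts undoes it.
Check: d/dw[\frac{15 \sqrt{2} \sqrt{2 w^{4} + 3 w^{2} + 4} \sin{\left(\frac{w}{2} + \frac{\pi}{4} \right)}}{16}] = \frac{30 \sqrt{2} w^{4} \cos{\left(\frac{w}{2} + \frac{\pi}{4} \right)} + 120 \sqrt{2} w^{3} \sin{\left(\frac{w}{2} + \frac{\pi}{4} \right)} + 45 \sqrt{2} w^{2} \cos{\left(\frac{w}{2} + \frac{\pi}{4} \right)} + 90 \sqrt{2} w \sin{\left(\frac{w}{2} + \frac{\pi}{4} \right)} + 60 \sqrt{2} \cos{\left(\frac{w}{2} + \frac{\pi}{4} \right)}}{32 \sqrt{2 w^{4} + 3 w^{2} + 4}} = f(w).

F(w) = \frac{15 \sqrt{2} \sqrt{2 w^{4} + 3 w^{2} + 4} \sin{\left(\frac{w}{2} + \frac{\pi}{4} \right)}}{16} + C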